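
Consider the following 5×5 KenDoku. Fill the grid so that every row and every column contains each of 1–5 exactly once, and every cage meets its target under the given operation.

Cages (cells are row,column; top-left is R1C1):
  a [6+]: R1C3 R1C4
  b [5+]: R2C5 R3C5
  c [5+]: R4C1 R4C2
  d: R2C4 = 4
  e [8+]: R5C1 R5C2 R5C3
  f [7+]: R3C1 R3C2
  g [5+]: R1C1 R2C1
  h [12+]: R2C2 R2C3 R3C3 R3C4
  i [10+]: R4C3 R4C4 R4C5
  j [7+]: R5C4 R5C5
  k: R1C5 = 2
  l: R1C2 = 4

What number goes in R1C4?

Cage l is a single given cell, leaving R1C2 = 4.
K is a freebie, so R1C5 = 2.
Cage d is a single given cell, so R2C4 = 4.
The two cells of cage g must have sum 5, so R1C1 = 3.
The two cells of cage g must have sum 5; hence R2C1 = 2.
Cage b's pair has sum 5; hence R2C5 = 1.
Cage b's pair has sum 5, which forces R3C5 = 4.
2 is placed in column 1, which forces R4C1 = 4.
4 is placed in column 5, which forces R5C5 = 5.
Row 3 now contains 4, leaving R3C1 = 5.
Cage f needs two cells with sum 7; hence R3C2 = 2.
The two cells of cage c must have sum 5, leaving R4C2 = 1.
5 is placed in column 5, leaving R4C5 = 3.
Row 5 already has 5, which forces R5C1 = 1.
Cage e needs sum 8, so R5C2 = 3.
Cage e needs sum 8, which forces R5C3 = 4.
The two cells of cage j must have sum 7, leaving R5C4 = 2.
Column 2 now contains 3; hence R2C2 = 5.
The 4 cells of cage h must have sum 12, leaving R2C3 = 3.
The 4 cells of cage h must have sum 12, leaving R3C3 = 1.
Cage h has sum 12, which forces R3C4 = 3.
Cage i needs sum 10, leaving R4C3 = 2.
2 is placed in column 4, so R4C4 = 5.
1 is placed in column 3; hence R1C3 = 5.
Column 4 already has 5; hence R1C4 = 1.
The full grid is 3 4 5 1 2 / 2 5 3 4 1 / 5 2 1 3 4 / 4 1 2 5 3 / 1 3 4 2 5.

1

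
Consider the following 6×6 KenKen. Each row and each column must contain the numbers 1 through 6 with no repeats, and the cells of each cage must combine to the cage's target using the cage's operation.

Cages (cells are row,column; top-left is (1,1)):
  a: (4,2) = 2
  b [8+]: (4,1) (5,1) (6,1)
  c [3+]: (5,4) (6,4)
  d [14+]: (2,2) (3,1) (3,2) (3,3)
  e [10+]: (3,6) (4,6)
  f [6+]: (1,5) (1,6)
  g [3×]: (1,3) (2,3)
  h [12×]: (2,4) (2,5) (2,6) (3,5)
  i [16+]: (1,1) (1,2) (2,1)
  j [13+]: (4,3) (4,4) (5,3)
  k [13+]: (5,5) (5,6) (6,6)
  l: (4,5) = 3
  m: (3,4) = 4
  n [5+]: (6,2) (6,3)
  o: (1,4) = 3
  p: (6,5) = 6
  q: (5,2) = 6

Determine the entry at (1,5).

4

Cage o is given, leaving (1,4) = 3.
M is a freebie, so (3,4) = 4.
4 is placed in row 3, which forces (3,6) = 6.
A is a freebie, so (4,2) = 2.
Cage l is given, which forces (4,5) = 3.
Column 6 already has 6, so (4,6) = 4.
Q is a freebie, which forces (5,2) = 6.
Cage p is given, which forces (6,5) = 6.
Cage i has sum 16, leaving (1,1) = 6.
6 is placed in column 2, leaving (1,2) = 5.
3 is placed in row 1, leaving (1,3) = 1.
1 is placed in row 1, which forces (1,5) = 4.
1 is placed in row 1, which forces (1,6) = 2.
Cage i needs sum 16, which forces (2,1) = 5.
Column 2 already has 5, which forces (2,2) = 4.
Cage g needs two cells with product 3, leaving (2,3) = 3.
3 is placed in row 2, so (2,6) = 1.
5 is placed in column 1, leaving (4,1) = 1.
Cage j has sum 13, leaving (5,3) = 2.
Row 5 already has 2, leaving (5,4) = 1.
The 3 cells of cage k must have sum 13, leaving (5,5) = 5.
The 3 cells of cage k must have sum 13, so (5,6) = 3.
2 is placed in column 3, so (6,3) = 4.
Column 4 now contains 1, leaving (6,4) = 2.
The 3 cells of cage k must have sum 13; hence (6,6) = 5.
Column 4 now contains 2, which forces (2,4) = 6.
Row 2 now contains 1; hence (2,5) = 2.
The 4 cells of cage d must have sum 14, leaving (3,1) = 2.
Cage d needs sum 14, which forces (3,2) = 3.
2 is placed in column 3, which forces (3,3) = 5.
Cage h needs product 12, so (3,5) = 1.
Column 3 already has 5, which forces (4,3) = 6.
Column 4 already has 6; hence (4,4) = 5.
Row 5 now contains 3, so (5,1) = 4.
2 is placed in row 6, leaving (6,1) = 3.
Cage n needs two cells with sum 5, which forces (6,2) = 1.
The full grid is 6 5 1 3 4 2 / 5 4 3 6 2 1 / 2 3 5 4 1 6 / 1 2 6 5 3 4 / 4 6 2 1 5 3 / 3 1 4 2 6 5.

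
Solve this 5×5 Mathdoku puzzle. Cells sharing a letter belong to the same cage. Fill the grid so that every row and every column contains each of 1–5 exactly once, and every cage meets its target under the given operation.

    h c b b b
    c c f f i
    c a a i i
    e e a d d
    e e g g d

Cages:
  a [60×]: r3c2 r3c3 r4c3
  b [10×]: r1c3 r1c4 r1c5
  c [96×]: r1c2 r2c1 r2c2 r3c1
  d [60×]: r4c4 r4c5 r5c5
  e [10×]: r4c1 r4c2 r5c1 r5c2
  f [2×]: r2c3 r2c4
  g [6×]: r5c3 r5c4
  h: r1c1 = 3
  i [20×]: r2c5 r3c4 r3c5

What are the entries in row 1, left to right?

H is a freebie; hence r1c1 = 3.
Cage c has product 96, which forces r1c2 = 4.
The 4 cells of cage c must have product 96, which forces r2c2 = 3.
Column 2 already has 3; hence r3c2 = 5.
Cage i needs product 20; hence r2c5 = 5.
The 3 cells of cage d must have product 60, leaving r4c4 = 5.
Cage b needs product 10; hence r1c3 = 5.
Row 4 now contains 5, so r4c1 = 1.
Cage e has product 10, which forces r4c2 = 2.
Cage e needs product 10, leaving r5c1 = 5.
Cage e needs product 10, which forces r5c2 = 1.
Row 2 needs a 4, and only r2c1 is open for it.
Column 1 now contains 4, which forces r3c1 = 2.
Row 3 needs a 3, and only r3c3 is open for it.
3 is placed in column 3, which forces r4c3 = 4.
4 is placed in row 4, leaving r4c5 = 3.
3 is placed in column 3, so r5c3 = 2.
Cage g's pair has product 6; hence r5c4 = 3.
3 is placed in column 5; hence r5c5 = 4.
Column 3 now contains 2, so r2c3 = 1.
Cage f's pair has product 2, which forces r2c4 = 2.
Cage i needs product 20, which forces r3c4 = 4.
4 is placed in column 5; hence r3c5 = 1.
Column 4 already has 2, leaving r1c4 = 1.
Column 5 now contains 1, leaving r1c5 = 2.
Completed grid: 3 4 5 1 2 / 4 3 1 2 5 / 2 5 3 4 1 / 1 2 4 5 3 / 5 1 2 3 4.

3 4 5 1 2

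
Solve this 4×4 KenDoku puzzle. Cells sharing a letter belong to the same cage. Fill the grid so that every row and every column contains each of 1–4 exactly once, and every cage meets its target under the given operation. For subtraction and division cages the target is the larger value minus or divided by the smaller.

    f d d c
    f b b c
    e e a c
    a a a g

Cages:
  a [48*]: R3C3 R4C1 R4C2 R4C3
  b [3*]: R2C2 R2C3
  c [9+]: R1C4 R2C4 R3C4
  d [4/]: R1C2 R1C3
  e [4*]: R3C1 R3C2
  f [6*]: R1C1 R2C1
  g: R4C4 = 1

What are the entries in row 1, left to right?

3 1 4 2

G is a freebie, leaving R4C4 = 1.
Cage a needs product 48, leaving R3C3 = 2.
Row 2 needs a 4, and only R2C4 is open for it.
Cage c needs sum 9, which forces R1C4 = 2.
4 is placed in column 4, so R3C4 = 3.
Row 1 already has 2; hence R1C1 = 3.
Cage f needs two cells with product 6, so R2C1 = 2.
Column 1 now contains 2, so R4C1 = 4.
Row 4 already has 4, which forces R4C3 = 3.
Cage b needs two cells with product 3, leaving R2C2 = 3.
3 is placed in column 3, which forces R2C3 = 1.
Column 1 already has 4, so R3C1 = 1.
The two cells of cage e must have product 4, which forces R3C2 = 4.
Row 4 already has 3, so R4C2 = 2.
4 is placed in column 2; hence R1C2 = 1.
Column 3 now contains 1, so R1C3 = 4.
Completed grid: 3 1 4 2 / 2 3 1 4 / 1 4 2 3 / 4 2 3 1.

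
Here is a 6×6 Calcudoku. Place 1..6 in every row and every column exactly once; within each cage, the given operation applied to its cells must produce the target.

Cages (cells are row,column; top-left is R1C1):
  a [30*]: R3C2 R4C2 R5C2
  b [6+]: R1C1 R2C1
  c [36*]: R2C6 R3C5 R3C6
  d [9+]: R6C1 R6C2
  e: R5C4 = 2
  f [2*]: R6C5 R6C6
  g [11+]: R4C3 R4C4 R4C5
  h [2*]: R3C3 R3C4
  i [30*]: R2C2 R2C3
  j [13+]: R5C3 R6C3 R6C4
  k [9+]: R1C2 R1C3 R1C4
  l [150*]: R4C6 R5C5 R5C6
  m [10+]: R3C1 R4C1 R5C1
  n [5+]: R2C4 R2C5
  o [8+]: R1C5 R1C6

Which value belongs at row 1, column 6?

2

Cage l needs product 150, so R4C6 = 5.
Cage e is a single given cell, which forces R5C4 = 2.
Cage l needs product 150, which forces R5C5 = 5.
Cage l has product 150, leaving R5C6 = 6.
Cage o needs two cells with sum 8; hence R1C5 = 6.
Cage o needs two cells with sum 8, so R1C6 = 2.
Column 6 now contains 2, so R2C6 = 3.
Cage a needs product 30; hence R3C2 = 5.
The two cells of cage h must have product 2; hence R3C3 = 2.
2 is placed in column 4, so R3C4 = 1.
Column 5 already has 6; hence R3C5 = 3.
Column 6 now contains 3, leaving R3C6 = 4.
Column 6 now contains 2, leaving R6C6 = 1.
Column 2 already has 5; hence R2C2 = 6.
Cage i's pair has product 30, leaving R2C3 = 5.
1 is placed in column 4; hence R2C4 = 4.
Cage n needs two cells with sum 5; hence R2C5 = 1.
Row 3 already has 3, so R3C1 = 6.
6 is placed in column 2; hence R4C2 = 2.
Row 4 now contains 2, which forces R4C5 = 4.
Row 6 already has 1, which forces R6C5 = 2.
Cage b's pair has sum 6, so R1C1 = 4.
Cage k needs sum 9, so R1C4 = 5.
Row 2 already has 1; hence R2C1 = 2.
Cage g needs sum 11, leaving R4C3 = 1.
The 3 cells of cage g must have sum 11; hence R4C4 = 6.
Cage a has product 30, which forces R5C2 = 3.
3 is placed in row 5, so R5C3 = 4.
Cage d needs two cells with sum 9; hence R6C1 = 5.
Cage d's pair has sum 9; hence R6C2 = 4.
6 is placed in column 4; hence R6C4 = 3.
3 is placed in column 2; hence R1C2 = 1.
Column 3 now contains 1, so R1C3 = 3.
Row 4 already has 1, which forces R4C1 = 3.
3 is placed in row 5; hence R5C1 = 1.
Row 6 now contains 3, leaving R6C3 = 6.
Completed grid: 4 1 3 5 6 2 / 2 6 5 4 1 3 / 6 5 2 1 3 4 / 3 2 1 6 4 5 / 1 3 4 2 5 6 / 5 4 6 3 2 1.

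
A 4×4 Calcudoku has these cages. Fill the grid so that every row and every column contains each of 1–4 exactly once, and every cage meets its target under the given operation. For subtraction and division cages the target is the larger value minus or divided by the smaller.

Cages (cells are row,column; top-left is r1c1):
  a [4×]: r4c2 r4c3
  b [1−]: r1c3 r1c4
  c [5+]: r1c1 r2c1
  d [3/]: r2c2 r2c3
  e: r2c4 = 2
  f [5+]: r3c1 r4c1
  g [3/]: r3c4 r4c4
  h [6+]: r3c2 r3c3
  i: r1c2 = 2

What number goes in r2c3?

Cage i is a single given cell, so r1c2 = 2.
Cage e is given, so r2c4 = 2.
2 is placed in column 2; hence r3c2 = 4.
Row 3 now contains 4, leaving r3c3 = 2.
4 is placed in column 2, so r4c2 = 1.
Row 4 now contains 1; hence r4c3 = 4.
Row 4 now contains 1, so r4c4 = 3.
The two cells of cage b must have difference 1, leaving r1c3 = 3.
The two cells of cage b must have difference 1, leaving r1c4 = 4.
1 is placed in column 2, which forces r2c2 = 3.
Cage d needs two cells with quotient 3, so r2c3 = 1.
Cage f's pair has sum 5; hence r3c1 = 3.
Column 4 already has 3, so r3c4 = 1.
Row 4 now contains 3, so r4c1 = 2.
Row 1 now contains 4, so r1c1 = 1.
Row 2 already has 1, leaving r2c1 = 4.
The full grid is 1 2 3 4 / 4 3 1 2 / 3 4 2 1 / 2 1 4 3.

1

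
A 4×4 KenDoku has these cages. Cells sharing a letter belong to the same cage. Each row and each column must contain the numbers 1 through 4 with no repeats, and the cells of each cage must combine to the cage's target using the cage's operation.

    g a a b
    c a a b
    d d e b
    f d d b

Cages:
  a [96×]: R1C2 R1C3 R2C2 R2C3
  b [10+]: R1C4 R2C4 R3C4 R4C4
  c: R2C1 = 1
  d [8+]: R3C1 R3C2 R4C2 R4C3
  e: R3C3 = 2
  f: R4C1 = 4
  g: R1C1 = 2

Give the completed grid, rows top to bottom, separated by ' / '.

2 4 3 1 / 1 2 4 3 / 3 1 2 4 / 4 3 1 2

Cage g is a single given cell, leaving R1C1 = 2.
Cage c is a single given cell, which forces R2C1 = 1.
E is a freebie; hence R3C3 = 2.
Cage f is given, which forces R4C1 = 4.
The 4 cells of cage a must have product 96, so R1C2 = 4.
Cage a has product 96; hence R1C3 = 3.
Row 1 now contains 3, leaving R1C4 = 1.
Cage a has product 96; hence R2C2 = 2.
Cage a needs product 96, which forces R2C3 = 4.
Row 2 already has 4, so R2C4 = 3.
Column 1 now contains 4, leaving R3C1 = 3.
Cage d has sum 8, leaving R3C2 = 1.
Column 4 now contains 3, leaving R3C4 = 4.
The 4 cells of cage d must have sum 8, which forces R4C2 = 3.
Cage d needs sum 8, leaving R4C3 = 1.
Column 4 now contains 3, leaving R4C4 = 2.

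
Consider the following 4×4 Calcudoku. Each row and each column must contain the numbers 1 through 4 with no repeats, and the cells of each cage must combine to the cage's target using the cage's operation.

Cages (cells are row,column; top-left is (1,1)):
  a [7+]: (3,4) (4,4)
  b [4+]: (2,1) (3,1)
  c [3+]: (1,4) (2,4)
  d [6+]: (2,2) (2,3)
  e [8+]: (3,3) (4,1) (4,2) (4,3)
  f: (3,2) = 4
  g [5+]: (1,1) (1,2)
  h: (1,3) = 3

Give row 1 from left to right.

H is a freebie; hence (1,3) = 3.
Cage f is given, which forces (3,2) = 4.
4 is placed in row 3, so (3,4) = 3.
3 is placed in column 4, so (4,4) = 4.
Cage g's pair has sum 5, so (1,1) = 4.
Cage g's pair has sum 5, which forces (1,2) = 1.
Row 1 already has 1, which forces (1,4) = 2.
Cage b's pair has sum 4, which forces (2,1) = 3.
Column 2 already has 4; hence (2,2) = 2.
Cage d's pair has sum 6, leaving (2,3) = 4.
Column 4 now contains 2; hence (2,4) = 1.
3 is placed in row 3, leaving (3,1) = 1.
The 4 cells of cage e must have sum 8, which forces (3,3) = 2.
3 is placed in column 1; hence (4,1) = 2.
2 is placed in column 2, which forces (4,2) = 3.
The 4 cells of cage e must have sum 8, so (4,3) = 1.
Filled in: 4 1 3 2 / 3 2 4 1 / 1 4 2 3 / 2 3 1 4.

4 1 3 2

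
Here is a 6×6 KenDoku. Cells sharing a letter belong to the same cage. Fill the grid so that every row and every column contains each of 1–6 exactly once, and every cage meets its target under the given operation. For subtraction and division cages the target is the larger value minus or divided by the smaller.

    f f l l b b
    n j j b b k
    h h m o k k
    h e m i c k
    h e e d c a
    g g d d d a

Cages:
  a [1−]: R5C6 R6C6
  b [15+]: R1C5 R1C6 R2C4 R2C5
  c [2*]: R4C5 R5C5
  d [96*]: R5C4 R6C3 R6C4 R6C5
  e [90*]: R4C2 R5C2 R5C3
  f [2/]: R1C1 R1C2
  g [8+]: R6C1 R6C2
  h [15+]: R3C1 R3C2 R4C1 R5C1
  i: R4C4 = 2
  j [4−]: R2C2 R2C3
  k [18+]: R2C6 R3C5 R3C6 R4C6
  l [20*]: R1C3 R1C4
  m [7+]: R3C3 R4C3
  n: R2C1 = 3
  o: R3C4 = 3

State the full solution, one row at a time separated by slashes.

2 1 4 5 3 6 / 3 2 6 1 5 4 / 1 4 2 3 6 5 / 4 6 5 2 1 3 / 6 5 3 4 2 1 / 5 3 1 6 4 2

N is a freebie, so R2C1 = 3.
Cage o is a single given cell; hence R3C4 = 3.
Cage i is given; hence R4C4 = 2.
Row 4 already has 2, so R4C5 = 1.
Column 4 already has 2; hence R5C4 = 4.
Column 5 now contains 1, which forces R5C5 = 2.
The two cells of cage l must have product 20, leaving R1C3 = 4.
4 is placed in column 4, leaving R1C4 = 5.
Cage d has product 96, so R6C5 = 4.
Column 5 already has 4, so R2C5 = 5.
5 is placed in column 5, which forces R3C5 = 6.
Column 5 already has 6; hence R1C5 = 3.
In row 1, 6 can only go at R1C6, so R1C6 = 6.
Cage b needs sum 15; hence R2C4 = 1.
Cage k has sum 18, leaving R2C6 = 4.
The 4 cells of cage k must have sum 18, leaving R3C6 = 5.
The 4 cells of cage k must have sum 18, so R4C6 = 3.
Column 6 already has 3, leaving R5C6 = 1.
Column 4 now contains 1, so R6C4 = 6.
Cage a's pair has difference 1, so R6C6 = 2.
Row 3 already has 5, leaving R3C2 = 4.
Cage h needs sum 15, leaving R4C1 = 4.
2 is placed in row 6, so R6C1 = 5.
2 is placed in row 6, leaving R6C2 = 3.
6 is placed in row 6, leaving R6C3 = 1.
Cage h has sum 15, leaving R3C1 = 1.
1 is placed in column 3, leaving R3C3 = 2.
Cage m's pair has sum 7; hence R4C3 = 5.
5 is placed in column 1, leaving R5C1 = 6.
6 is placed in row 5, leaving R5C2 = 5.
Cage e has product 90, so R5C3 = 3.
1 is placed in column 1, so R1C1 = 2.
Cage f's pair has quotient 2; hence R1C2 = 1.
Cage j's pair has difference 4; hence R2C2 = 2.
2 is placed in column 3, leaving R2C3 = 6.
Row 4 now contains 5, which forces R4C2 = 6.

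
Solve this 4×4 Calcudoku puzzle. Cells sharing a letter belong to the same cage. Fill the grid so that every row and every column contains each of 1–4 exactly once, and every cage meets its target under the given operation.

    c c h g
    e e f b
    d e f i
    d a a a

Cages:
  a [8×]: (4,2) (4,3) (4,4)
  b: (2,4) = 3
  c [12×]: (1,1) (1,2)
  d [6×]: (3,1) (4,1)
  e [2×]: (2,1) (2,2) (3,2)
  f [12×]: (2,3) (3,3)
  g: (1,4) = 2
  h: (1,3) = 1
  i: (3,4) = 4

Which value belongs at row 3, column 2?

Cage h is a single given cell, so (1,3) = 1.
Cage g is given, so (1,4) = 2.
Cage e has product 2, leaving (2,1) = 1.
The 3 cells of cage e must have product 2, so (2,2) = 2.
B is a freebie; hence (2,4) = 3.
Cage e has product 2, which forces (3,2) = 1.
Cage i is a single given cell, which forces (3,4) = 4.
Column 2 already has 1; hence (4,2) = 4.
4 is placed in row 4, leaving (4,3) = 2.
4 is placed in column 4; hence (4,4) = 1.
The two cells of cage c must have product 12, so (1,1) = 4.
Column 2 already has 4, leaving (1,2) = 3.
3 is placed in row 2, leaving (2,3) = 4.
Cage d's pair has product 6, which forces (3,1) = 2.
4 is placed in row 3; hence (3,3) = 3.
Row 4 already has 2, which forces (4,1) = 3.
The full grid is 4 3 1 2 / 1 2 4 3 / 2 1 3 4 / 3 4 2 1.

1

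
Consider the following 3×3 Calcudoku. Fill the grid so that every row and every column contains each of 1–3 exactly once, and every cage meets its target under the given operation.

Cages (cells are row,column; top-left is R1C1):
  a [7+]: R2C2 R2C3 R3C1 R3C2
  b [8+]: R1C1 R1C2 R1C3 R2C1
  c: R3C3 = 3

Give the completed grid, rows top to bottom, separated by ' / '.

3 1 2 / 2 3 1 / 1 2 3

Cage b needs sum 8, leaving R2C1 = 2.
Cage c is a single given cell, which forces R3C3 = 3.
Cage a has sum 7; hence R2C2 = 3.
Column 3 already has 3; hence R2C3 = 1.
Row 3 already has 3, which forces R3C1 = 1.
The 4 cells of cage a must have sum 7, which forces R3C2 = 2.
Column 1 already has 1, which forces R1C1 = 3.
Column 2 already has 2, so R1C2 = 1.
Column 3 already has 1, so R1C3 = 2.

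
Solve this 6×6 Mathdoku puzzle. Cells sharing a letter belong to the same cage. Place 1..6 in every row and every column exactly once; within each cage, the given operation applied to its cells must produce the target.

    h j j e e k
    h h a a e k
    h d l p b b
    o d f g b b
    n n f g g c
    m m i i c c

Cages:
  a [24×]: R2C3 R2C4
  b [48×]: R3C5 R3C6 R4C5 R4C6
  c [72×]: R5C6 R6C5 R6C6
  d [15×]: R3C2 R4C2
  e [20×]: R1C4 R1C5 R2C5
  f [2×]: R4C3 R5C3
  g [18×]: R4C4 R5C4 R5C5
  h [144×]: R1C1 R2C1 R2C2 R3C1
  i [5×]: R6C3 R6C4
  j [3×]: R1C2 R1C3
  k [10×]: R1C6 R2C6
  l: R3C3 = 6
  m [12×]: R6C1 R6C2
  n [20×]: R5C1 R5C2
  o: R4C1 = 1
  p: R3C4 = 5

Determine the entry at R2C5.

L is a freebie, which forces R3C3 = 6.
P is a freebie, so R3C4 = 5.
Cage o is a single given cell; hence R4C1 = 1.
1 is placed in row 4, leaving R4C3 = 2.
Column 3 now contains 2, so R5C3 = 1.
1 is placed in column 3, so R6C3 = 5.
Column 4 already has 5, leaving R6C4 = 1.
The two cells of cage j must have product 3, leaving R1C2 = 1.
1 is placed in column 3, so R1C3 = 3.
Row 1 already has 1, leaving R1C5 = 5.
Row 1 now contains 5, so R1C6 = 2.
Column 3 already has 6; hence R2C3 = 4.
Cage a's pair has product 24, leaving R2C4 = 6.
Column 6 already has 2, so R2C6 = 5.
5 is placed in row 3; hence R3C2 = 3.
The two cells of cage d must have product 15, leaving R4C2 = 5.
The 3 cells of cage g must have product 18; hence R4C4 = 3.
Column 2 already has 5, leaving R5C2 = 4.
Cage g has product 18, leaving R5C4 = 2.
Cage g has product 18, which forces R5C5 = 3.
Row 5 already has 3, so R5C6 = 6.
Cage h has product 144, so R1C1 = 6.
Row 1 now contains 2, so R1C4 = 4.
Cage h needs product 144; hence R2C1 = 3.
3 is placed in column 2; hence R2C2 = 2.
Cage e needs product 20, which forces R2C5 = 1.
The 4 cells of cage h must have product 144; hence R3C1 = 4.
Cage b has product 48, so R3C5 = 2.
Cage b needs product 48, so R3C6 = 1.
Cage b has product 48, so R4C5 = 6.
6 is placed in column 6, so R4C6 = 4.
4 is placed in row 5; hence R5C1 = 5.
6 is placed in column 1, leaving R6C1 = 2.
Column 2 already has 2, so R6C2 = 6.
Cage c has product 72; hence R6C5 = 4.
Cage c has product 72, leaving R6C6 = 3.
Completed grid: 6 1 3 4 5 2 / 3 2 4 6 1 5 / 4 3 6 5 2 1 / 1 5 2 3 6 4 / 5 4 1 2 3 6 / 2 6 5 1 4 3.

1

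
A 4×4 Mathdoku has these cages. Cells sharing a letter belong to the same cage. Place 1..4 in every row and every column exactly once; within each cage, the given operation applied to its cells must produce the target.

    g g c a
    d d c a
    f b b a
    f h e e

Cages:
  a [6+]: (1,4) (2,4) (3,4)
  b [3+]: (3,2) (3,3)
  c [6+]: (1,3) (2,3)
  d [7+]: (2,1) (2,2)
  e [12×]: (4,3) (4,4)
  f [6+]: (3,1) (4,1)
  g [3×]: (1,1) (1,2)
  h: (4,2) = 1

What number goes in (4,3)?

Cage h is given; hence (4,2) = 1.
The two cells of cage g must have product 3, leaving (1,1) = 1.
Column 2 already has 1, so (1,2) = 3.
Row 1 now contains 3, so (1,4) = 2.
Column 2 already has 3; hence (2,2) = 4.
Row 2 already has 4, so (2,3) = 2.
Column 2 already has 1, leaving (3,2) = 2.
The two cells of cage b must have sum 3; hence (3,3) = 1.
Row 3 now contains 1, leaving (3,4) = 3.
Column 4 now contains 3, so (4,4) = 4.
2 is placed in row 1, leaving (1,3) = 4.
Row 2 already has 4, so (2,1) = 3.
Column 4 now contains 3; hence (2,4) = 1.
Row 3 already has 2, so (3,1) = 4.
Row 4 already has 4, which forces (4,1) = 2.
Row 4 already has 4, which forces (4,3) = 3.
The full grid is 1 3 4 2 / 3 4 2 1 / 4 2 1 3 / 2 1 3 4.

3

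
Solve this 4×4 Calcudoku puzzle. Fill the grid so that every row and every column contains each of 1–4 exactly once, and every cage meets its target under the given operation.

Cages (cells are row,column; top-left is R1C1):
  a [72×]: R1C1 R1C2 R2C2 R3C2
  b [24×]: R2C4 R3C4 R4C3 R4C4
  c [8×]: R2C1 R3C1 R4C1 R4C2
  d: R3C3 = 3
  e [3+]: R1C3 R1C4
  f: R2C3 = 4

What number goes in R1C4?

2

Cage a needs product 72, so R1C1 = 3.
Cage f is a single given cell, leaving R2C3 = 4.
Cage d is given; hence R3C3 = 3.
Cage c needs product 8, so R4C2 = 1.
Row 4 already has 1, which forces R4C3 = 2.
2 is placed in column 3, so R1C3 = 1.
The two cells of cage e must have sum 3, so R1C4 = 2.
Cage a needs product 72, leaving R2C2 = 3.
Row 2 already has 3, so R2C4 = 1.
1 is placed in column 4, so R3C4 = 4.
Row 4 already has 2, which forces R4C1 = 4.
4 is placed in column 4, which forces R4C4 = 3.
Row 1 already has 2, so R1C2 = 4.
1 is placed in row 2; hence R2C1 = 2.
The 4 cells of cage c must have product 8; hence R3C1 = 1.
4 is placed in row 3, which forces R3C2 = 2.
Filled in: 3 4 1 2 / 2 3 4 1 / 1 2 3 4 / 4 1 2 3.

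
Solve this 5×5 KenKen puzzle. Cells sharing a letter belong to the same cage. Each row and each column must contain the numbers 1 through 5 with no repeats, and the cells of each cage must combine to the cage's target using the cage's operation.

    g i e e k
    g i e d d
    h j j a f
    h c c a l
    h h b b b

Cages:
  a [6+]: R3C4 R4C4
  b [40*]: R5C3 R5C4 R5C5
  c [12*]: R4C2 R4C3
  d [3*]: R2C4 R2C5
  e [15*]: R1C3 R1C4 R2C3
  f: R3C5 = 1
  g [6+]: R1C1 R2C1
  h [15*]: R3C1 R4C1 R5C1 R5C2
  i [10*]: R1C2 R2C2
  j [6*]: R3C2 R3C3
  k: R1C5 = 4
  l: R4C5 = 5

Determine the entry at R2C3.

5

Cage k is a single given cell; hence R1C5 = 4.
Cage f is a single given cell, which forces R3C5 = 1.
L is a freebie, leaving R4C5 = 5.
Cage h has product 15, which forces R5C2 = 1.
Column 5 now contains 5; hence R5C5 = 2.
Cage d's pair has product 3; hence R2C4 = 1.
Column 5 now contains 1, leaving R2C5 = 3.
Cage h needs product 15, leaving R4C1 = 1.
The two cells of cage g must have sum 6, so R1C1 = 2.
2 is placed in row 1, which forces R1C2 = 5.
The 3 cells of cage e must have product 15, which forces R1C3 = 1.
Cage e has product 15, leaving R1C4 = 3.
Cage g needs two cells with sum 6; hence R2C1 = 4.
5 is placed in column 2, leaving R2C2 = 2.
Row 2 already has 3; hence R2C3 = 5.
Column 2 now contains 2, leaving R3C2 = 3.
3 is placed in row 3, so R3C3 = 2.
Row 3 already has 2, leaving R3C4 = 4.
3 is placed in column 2; hence R4C2 = 4.
Row 4 already has 4; hence R4C3 = 3.
Column 4 already has 4, so R4C4 = 2.
5 is placed in column 3; hence R5C3 = 4.
Column 4 already has 4, leaving R5C4 = 5.
3 is placed in row 3, so R3C1 = 5.
Row 5 already has 5, which forces R5C1 = 3.
The full grid is 2 5 1 3 4 / 4 2 5 1 3 / 5 3 2 4 1 / 1 4 3 2 5 / 3 1 4 5 2.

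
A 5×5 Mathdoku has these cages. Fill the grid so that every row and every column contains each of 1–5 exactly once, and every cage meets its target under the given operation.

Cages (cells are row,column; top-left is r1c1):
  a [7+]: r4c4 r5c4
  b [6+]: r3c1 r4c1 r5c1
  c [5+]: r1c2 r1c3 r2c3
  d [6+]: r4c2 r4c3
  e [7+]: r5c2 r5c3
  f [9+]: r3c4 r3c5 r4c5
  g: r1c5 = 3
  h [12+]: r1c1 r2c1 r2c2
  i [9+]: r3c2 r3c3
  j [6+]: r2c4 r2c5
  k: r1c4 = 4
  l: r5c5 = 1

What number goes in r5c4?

5

Cage k is a single given cell, so r1c4 = 4.
Cage g is given, so r1c5 = 3.
L is a freebie, so r5c5 = 1.
Row 1 now contains 3, leaving r1c1 = 5.
Cage c has sum 5, which forces r1c2 = 2.
Row 1 now contains 3; hence r1c3 = 1.
The 3 cells of cage c must have sum 5, so r2c3 = 2.
Row 2 already has 2, leaving r2c4 = 1.
Cage j's pair has sum 6; hence r2c5 = 5.
The two cells of cage d must have sum 6; hence r4c2 = 1.
Cage d's pair has sum 6, so r4c3 = 5.
Row 4 now contains 5, so r4c4 = 2.
2 is placed in row 4, which forces r4c5 = 4.
Column 4 now contains 2, leaving r5c4 = 5.
The 3 cells of cage b must have sum 6, which forces r3c1 = 1.
Cage i's pair has sum 9; hence r3c2 = 5.
Column 3 now contains 5, which forces r3c3 = 4.
Column 4 now contains 2, which forces r3c4 = 3.
Column 5 already has 4, leaving r3c5 = 2.
2 is placed in row 4, leaving r4c1 = 3.
Cage b needs sum 6, so r5c1 = 2.
4 is placed in column 3; hence r5c3 = 3.
Column 1 already has 3, leaving r2c1 = 4.
Cage h has sum 12; hence r2c2 = 3.
Row 5 now contains 3; hence r5c2 = 4.
Completed grid: 5 2 1 4 3 / 4 3 2 1 5 / 1 5 4 3 2 / 3 1 5 2 4 / 2 4 3 5 1.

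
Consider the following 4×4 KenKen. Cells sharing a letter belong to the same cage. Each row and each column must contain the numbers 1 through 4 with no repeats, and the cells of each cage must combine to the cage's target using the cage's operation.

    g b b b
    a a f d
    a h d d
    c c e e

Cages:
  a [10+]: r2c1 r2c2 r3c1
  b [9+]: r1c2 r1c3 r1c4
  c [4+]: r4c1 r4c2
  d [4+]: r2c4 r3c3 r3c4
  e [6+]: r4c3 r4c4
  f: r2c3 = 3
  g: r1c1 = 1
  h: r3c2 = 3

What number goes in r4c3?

Cage g is a single given cell; hence r1c1 = 1.
Cage f is given; hence r2c3 = 3.
Cage d has sum 4, which forces r2c4 = 1.
H is a freebie, leaving r3c2 = 3.
Cage d needs sum 4, so r3c3 = 1.
Cage d needs sum 4; hence r3c4 = 2.
Column 1 now contains 1, which forces r4c1 = 3.
3 is placed in column 2, so r4c2 = 1.
Column 4 now contains 2, which forces r4c4 = 4.
Column 4 already has 4, so r1c4 = 3.
Cage a needs sum 10; hence r2c1 = 2.
Row 2 now contains 3, which forces r2c2 = 4.
Row 3 now contains 3, which forces r3c1 = 4.
Row 4 now contains 4; hence r4c3 = 2.
Column 2 already has 4; hence r1c2 = 2.
Column 3 already has 2, so r1c3 = 4.
The full grid is 1 2 4 3 / 2 4 3 1 / 4 3 1 2 / 3 1 2 4.

2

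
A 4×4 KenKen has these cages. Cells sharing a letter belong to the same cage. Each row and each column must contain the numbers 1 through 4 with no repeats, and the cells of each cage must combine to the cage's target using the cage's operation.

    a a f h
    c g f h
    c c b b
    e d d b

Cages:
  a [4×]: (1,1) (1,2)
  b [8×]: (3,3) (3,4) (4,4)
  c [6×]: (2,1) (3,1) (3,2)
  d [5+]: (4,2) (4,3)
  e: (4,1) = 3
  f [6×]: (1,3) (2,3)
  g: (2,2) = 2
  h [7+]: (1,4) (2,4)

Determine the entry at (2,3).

Cage g is given, so (2,2) = 2.
2 is placed in row 2; hence (2,3) = 3.
Row 2 already has 3, so (2,4) = 4.
Cage e is given, which forces (4,1) = 3.
Column 3 now contains 3, leaving (1,3) = 2.
Column 4 already has 4, leaving (1,4) = 3.
Row 2 already has 3, leaving (2,1) = 1.
The 3 cells of cage c must have product 6, which forces (3,1) = 2.
The 3 cells of cage c must have product 6, so (3,2) = 3.
Cage b has product 8, so (3,3) = 4.
Row 3 already has 2, leaving (3,4) = 1.
Column 3 already has 4, which forces (4,3) = 1.
Column 4 already has 1; hence (4,4) = 2.
Column 1 now contains 1; hence (1,1) = 4.
Cage a needs two cells with product 4, so (1,2) = 1.
Row 4 already has 1, so (4,2) = 4.
Filled in: 4 1 2 3 / 1 2 3 4 / 2 3 4 1 / 3 4 1 2.

3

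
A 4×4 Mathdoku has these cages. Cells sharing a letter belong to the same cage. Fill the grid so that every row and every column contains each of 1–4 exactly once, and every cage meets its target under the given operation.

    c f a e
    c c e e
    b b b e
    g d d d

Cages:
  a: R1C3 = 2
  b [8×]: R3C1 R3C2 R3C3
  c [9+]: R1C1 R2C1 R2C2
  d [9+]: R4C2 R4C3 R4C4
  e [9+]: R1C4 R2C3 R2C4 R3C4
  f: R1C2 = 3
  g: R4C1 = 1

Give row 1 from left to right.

4 3 2 1

F is a freebie, which forces R1C2 = 3.
Cage a is a single given cell, leaving R1C3 = 2.
G is a freebie, which forces R4C1 = 1.
2 is placed in row 1, leaving R1C1 = 4.
Row 1 already has 4; hence R1C4 = 1.
The 3 cells of cage c must have sum 9, leaving R2C1 = 3.
The 3 cells of cage c must have sum 9, so R2C2 = 2.
3 is placed in row 2, which forces R2C3 = 1.
Row 2 now contains 2, leaving R2C4 = 4.
Column 1 already has 4, which forces R3C1 = 2.
Column 3 already has 1; hence R3C3 = 4.
Column 4 now contains 4; hence R3C4 = 3.
Column 2 now contains 2, so R4C2 = 4.
Column 3 already has 4, which forces R4C3 = 3.
3 is placed in column 4; hence R4C4 = 2.
Row 3 already has 4, so R3C2 = 1.
Completed grid: 4 3 2 1 / 3 2 1 4 / 2 1 4 3 / 1 4 3 2.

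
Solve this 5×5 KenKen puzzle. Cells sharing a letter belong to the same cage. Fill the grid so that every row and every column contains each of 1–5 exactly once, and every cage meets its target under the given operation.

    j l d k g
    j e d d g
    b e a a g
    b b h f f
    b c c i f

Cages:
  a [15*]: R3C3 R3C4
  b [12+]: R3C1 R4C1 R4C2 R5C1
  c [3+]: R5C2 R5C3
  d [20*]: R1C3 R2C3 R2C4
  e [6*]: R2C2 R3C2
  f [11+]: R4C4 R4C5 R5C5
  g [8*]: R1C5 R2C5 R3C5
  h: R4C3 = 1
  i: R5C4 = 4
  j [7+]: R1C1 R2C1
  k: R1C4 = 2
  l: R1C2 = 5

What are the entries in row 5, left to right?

L is a freebie, so R1C2 = 5.
K is a freebie; hence R1C4 = 2.
Cage h is given, leaving R4C3 = 1.
Column 3 now contains 1, so R5C3 = 2.
Cage i is given, which forces R5C4 = 4.
Column 3 now contains 1; hence R1C3 = 4.
Row 1 already has 4, so R1C5 = 1.
The 3 cells of cage d must have product 20, so R2C3 = 5.
Cage d has product 20, leaving R2C4 = 1.
5 is placed in column 3; hence R3C3 = 3.
3 is placed in row 3; hence R3C4 = 5.
The 3 cells of cage f must have sum 11, so R4C4 = 3.
The 3 cells of cage f must have sum 11, so R4C5 = 5.
Row 5 now contains 2, which forces R5C2 = 1.
Cage f needs sum 11, so R5C5 = 3.
Row 1 already has 4; hence R1C1 = 3.
Cage j's pair has sum 7, so R2C1 = 4.
Cage e's pair has product 6, so R2C2 = 3.
Row 2 already has 4; hence R2C5 = 2.
Cage b has sum 12, leaving R3C1 = 1.
3 is placed in row 3, which forces R3C2 = 2.
Column 5 now contains 2, so R3C5 = 4.
Column 1 already has 4, leaving R4C1 = 2.
Column 2 now contains 2, which forces R4C2 = 4.
Row 5 now contains 3, leaving R5C1 = 5.
The full grid is 3 5 4 2 1 / 4 3 5 1 2 / 1 2 3 5 4 / 2 4 1 3 5 / 5 1 2 4 3.

5 1 2 4 3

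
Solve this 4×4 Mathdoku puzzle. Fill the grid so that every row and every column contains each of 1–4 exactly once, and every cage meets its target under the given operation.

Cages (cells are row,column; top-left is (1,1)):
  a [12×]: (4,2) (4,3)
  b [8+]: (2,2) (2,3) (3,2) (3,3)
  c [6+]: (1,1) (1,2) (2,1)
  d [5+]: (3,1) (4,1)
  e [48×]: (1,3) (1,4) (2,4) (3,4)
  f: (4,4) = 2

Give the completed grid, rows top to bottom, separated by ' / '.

2 1 4 3 / 3 2 1 4 / 4 3 2 1 / 1 4 3 2

F is a freebie, leaving (4,4) = 2.
The 4 cells of cage e must have product 48; hence (1,3) = 4.
Column 3 already has 4, leaving (4,3) = 3.
3 is placed in row 4, leaving (4,2) = 4.
Cage d needs two cells with sum 5, so (3,1) = 4.
Row 4 now contains 4, so (4,1) = 1.
The 3 cells of cage c must have sum 6, which forces (1,2) = 1.
1 is placed in row 1, leaving (1,4) = 3.
Cage e has product 48, leaving (2,4) = 4.
Column 4 already has 3, leaving (3,4) = 1.
Row 1 already has 3; hence (1,1) = 2.
The 3 cells of cage c must have sum 6, which forces (2,1) = 3.
The 4 cells of cage b must have sum 8, so (2,2) = 2.
Cage b needs sum 8, so (2,3) = 1.
Cage b has sum 8, leaving (3,2) = 3.
1 is placed in row 3; hence (3,3) = 2.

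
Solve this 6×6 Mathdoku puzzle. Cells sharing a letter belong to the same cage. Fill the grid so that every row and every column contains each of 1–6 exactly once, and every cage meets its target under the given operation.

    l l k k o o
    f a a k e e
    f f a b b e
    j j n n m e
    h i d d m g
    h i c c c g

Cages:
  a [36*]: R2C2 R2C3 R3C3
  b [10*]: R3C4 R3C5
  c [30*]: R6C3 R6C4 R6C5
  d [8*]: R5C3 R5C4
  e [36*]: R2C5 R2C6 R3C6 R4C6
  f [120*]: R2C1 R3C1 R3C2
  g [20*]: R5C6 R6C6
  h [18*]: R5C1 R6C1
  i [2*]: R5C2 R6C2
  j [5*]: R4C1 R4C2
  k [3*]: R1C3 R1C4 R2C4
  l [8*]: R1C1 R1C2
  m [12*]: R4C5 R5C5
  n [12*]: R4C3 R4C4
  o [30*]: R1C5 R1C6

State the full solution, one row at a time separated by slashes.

2 4 1 3 5 6 / 5 3 4 1 6 2 / 4 6 3 5 2 1 / 1 5 6 2 4 3 / 6 1 2 4 3 5 / 3 2 5 6 1 4

The 3 cells of cage k must have product 3; hence R1C3 = 1.
Cage k has product 3, so R1C4 = 3.
The 3 cells of cage k must have product 3, leaving R2C4 = 1.
In row 2, 5 can only go at R2C1, so R2C1 = 5.
5 is placed in column 1, which forces R4C1 = 1.
The two cells of cage j must have product 5, which forces R4C2 = 5.
Cage e has product 36, which forces R3C6 = 1.
In row 3, 3 can only go at R3C3, so R3C3 = 3.
In row 4, 4 can only go at R4C5, so R4C5 = 4.
Cage m's pair has product 12, which forces R5C5 = 3.
Column 5 now contains 3, so R6C5 = 1.
Row 5 already has 3, which forces R5C1 = 6.
The two cells of cage i must have product 2, so R5C2 = 1.
The two cells of cage h must have product 18, leaving R6C1 = 3.
1 is placed in row 6, leaving R6C2 = 2.
Cage l needs two cells with product 8; hence R1C1 = 2.
Column 2 now contains 2, so R1C2 = 4.
6 is placed in column 1, leaving R3C1 = 4.
Cage f needs product 120, so R3C2 = 6.
Column 2 already has 6; hence R2C2 = 3.
The 3 cells of cage a must have product 36, leaving R2C3 = 4.
Column 3 now contains 4; hence R5C3 = 2.
Row 5 now contains 2, so R5C4 = 4.
4 is placed in row 5; hence R5C6 = 5.
Column 6 now contains 5; hence R6C6 = 4.
Cage o needs two cells with product 30; hence R1C5 = 5.
Column 6 now contains 5, so R1C6 = 6.
Column 6 already has 6, which forces R2C6 = 2.
Column 5 already has 5, leaving R3C5 = 2.
Column 3 now contains 2, which forces R4C3 = 6.
Cage n's pair has product 12, leaving R4C4 = 2.
Cage e has product 36, leaving R4C6 = 3.
6 is placed in column 3; hence R6C3 = 5.
Row 6 already has 5, leaving R6C4 = 6.
2 is placed in row 2, leaving R2C5 = 6.
Row 3 already has 2, so R3C4 = 5.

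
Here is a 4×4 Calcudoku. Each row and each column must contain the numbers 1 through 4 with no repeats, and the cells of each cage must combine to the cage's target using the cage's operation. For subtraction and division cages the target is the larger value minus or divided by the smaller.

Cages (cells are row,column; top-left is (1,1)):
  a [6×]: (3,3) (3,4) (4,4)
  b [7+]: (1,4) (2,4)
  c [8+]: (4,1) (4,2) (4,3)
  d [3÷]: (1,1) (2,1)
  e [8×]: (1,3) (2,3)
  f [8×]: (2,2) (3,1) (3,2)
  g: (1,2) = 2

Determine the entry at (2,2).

Cage g is a single given cell; hence (1,2) = 2.
Row 1 already has 2; hence (1,3) = 4.
4 is placed in row 1, which forces (1,4) = 3.
Column 3 already has 4; hence (2,3) = 2.
Column 4 now contains 3, so (2,4) = 4.
3 is placed in row 1, leaving (1,1) = 1.
The two cells of cage d must have quotient 3, so (2,1) = 3.
Row 2 now contains 4; hence (2,2) = 1.
Cage f needs product 8, leaving (3,1) = 2.
The 3 cells of cage f must have product 8; hence (3,2) = 4.
Cage a has product 6, so (3,3) = 3.
Row 3 now contains 2, which forces (3,4) = 1.
Column 1 already has 3; hence (4,1) = 4.
Column 2 already has 4, so (4,2) = 3.
Column 3 now contains 3, which forces (4,3) = 1.
1 is placed in column 4, which forces (4,4) = 2.
Filled in: 1 2 4 3 / 3 1 2 4 / 2 4 3 1 / 4 3 1 2.

1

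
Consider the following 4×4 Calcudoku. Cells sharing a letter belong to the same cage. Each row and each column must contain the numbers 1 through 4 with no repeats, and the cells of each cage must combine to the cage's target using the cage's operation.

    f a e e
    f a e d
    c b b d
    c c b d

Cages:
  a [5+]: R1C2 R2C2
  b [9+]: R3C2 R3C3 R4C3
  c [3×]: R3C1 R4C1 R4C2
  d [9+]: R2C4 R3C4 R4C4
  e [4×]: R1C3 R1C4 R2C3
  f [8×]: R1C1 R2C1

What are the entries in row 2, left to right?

The 3 cells of cage c must have product 3, leaving R3C1 = 1.
Cage c needs product 3, so R4C1 = 3.
The 3 cells of cage c must have product 3, so R4C2 = 1.
Row 1 needs a 3, and only R1C2 is open for it.
Column 2 already has 3, leaving R2C2 = 2.
Row 2 now contains 2, which forces R2C3 = 1.
Column 2 now contains 2, leaving R3C2 = 4.
Cage b has sum 9; hence R3C3 = 3.
Row 3 already has 3, which forces R3C4 = 2.
Column 4 already has 2, leaving R4C4 = 4.
The two cells of cage f must have product 8, so R1C1 = 2.
1 is placed in column 3; hence R1C3 = 4.
Column 4 already has 2; hence R1C4 = 1.
Row 2 now contains 2, which forces R2C1 = 4.
Column 4 now contains 4, so R2C4 = 3.
4 is placed in row 4, which forces R4C3 = 2.
Completed grid: 2 3 4 1 / 4 2 1 3 / 1 4 3 2 / 3 1 2 4.

4 2 1 3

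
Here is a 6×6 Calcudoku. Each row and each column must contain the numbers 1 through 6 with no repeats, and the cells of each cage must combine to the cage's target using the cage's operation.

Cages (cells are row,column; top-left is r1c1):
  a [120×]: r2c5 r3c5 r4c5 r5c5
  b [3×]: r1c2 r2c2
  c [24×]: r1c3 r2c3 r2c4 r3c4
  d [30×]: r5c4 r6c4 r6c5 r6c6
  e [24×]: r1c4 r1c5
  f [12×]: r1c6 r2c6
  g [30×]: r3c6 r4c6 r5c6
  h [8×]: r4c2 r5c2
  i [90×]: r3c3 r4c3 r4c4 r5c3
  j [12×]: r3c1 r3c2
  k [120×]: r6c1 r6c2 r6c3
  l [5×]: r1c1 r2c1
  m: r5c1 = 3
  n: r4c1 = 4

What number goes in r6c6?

2

N is a freebie, so r4c1 = 4.
Row 4 now contains 4, leaving r4c2 = 2.
M is a freebie, which forces r5c1 = 3.
Column 2 now contains 2, so r5c2 = 4.
The two cells of cage j must have product 12, leaving r3c1 = 2.
Cage j needs two cells with product 12; hence r3c2 = 6.
Column 2 now contains 6, which forces r6c2 = 5.
The 3 cells of cage k must have product 120, leaving r6c3 = 4.
Cage d needs product 30; hence r5c4 = 5.
Row 6 now contains 5, so r6c1 = 6.
Row 1 needs a 5, and only r1c1 is open for it.
Column 1 already has 5; hence r2c1 = 1.
Row 2 now contains 1, leaving r2c2 = 3.
3 is placed in column 2, so r1c2 = 1.
The 4 cells of cage c must have product 24, leaving r3c4 = 1.
The only place for 5 in row 2 is r2c5.
Cage a needs product 120, leaving r3c5 = 4.
Cage e's pair has product 24, so r1c4 = 4.
Column 5 already has 4; hence r1c5 = 6.
Column 4 already has 4; hence r2c4 = 2.
2 is placed in column 4, leaving r6c4 = 3.
Cage c has product 24, which forces r1c3 = 2.
Row 1 already has 2, which forces r1c6 = 3.
Row 2 already has 2, so r2c3 = 6.
Row 2 now contains 6; hence r2c6 = 4.
Column 6 now contains 3; hence r3c6 = 5.
Column 4 already has 3; hence r4c4 = 6.
The 4 cells of cage a must have product 120, so r4c5 = 3.
Row 4 now contains 6, leaving r4c6 = 1.
Cage i needs product 90, leaving r5c3 = 1.
The 4 cells of cage a must have product 120, which forces r5c5 = 2.
Row 5 now contains 2, so r5c6 = 6.
Column 5 already has 2, so r6c5 = 1.
Column 6 already has 1, which forces r6c6 = 2.
Row 3 already has 5, leaving r3c3 = 3.
Row 4 already has 3; hence r4c3 = 5.
Completed grid: 5 1 2 4 6 3 / 1 3 6 2 5 4 / 2 6 3 1 4 5 / 4 2 5 6 3 1 / 3 4 1 5 2 6 / 6 5 4 3 1 2.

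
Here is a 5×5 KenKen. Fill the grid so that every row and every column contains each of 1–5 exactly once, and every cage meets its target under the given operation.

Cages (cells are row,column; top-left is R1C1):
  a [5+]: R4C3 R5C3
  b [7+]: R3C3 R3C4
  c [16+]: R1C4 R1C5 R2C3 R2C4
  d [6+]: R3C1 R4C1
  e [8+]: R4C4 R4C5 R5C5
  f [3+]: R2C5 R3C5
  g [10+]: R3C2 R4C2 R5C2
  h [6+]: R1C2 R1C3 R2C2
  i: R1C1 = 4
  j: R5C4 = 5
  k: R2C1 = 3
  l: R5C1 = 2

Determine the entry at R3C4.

3

Cage i is a single given cell; hence R1C1 = 4.
K is a freebie, leaving R2C1 = 3.
L is a freebie, leaving R5C1 = 2.
Cage j is given, which forces R5C4 = 5.
Cage c has sum 16, so R1C4 = 2.
Cage c has sum 16, which forces R1C5 = 5.
Cage c has sum 16; hence R2C3 = 5.
Cage c needs sum 16; hence R2C4 = 4.
Column 4 now contains 4, so R3C4 = 3.
Column 4 now contains 3; hence R4C4 = 1.
Cage h has sum 6, so R2C2 = 2.
Row 2 already has 2, leaving R2C5 = 1.
Cage d needs two cells with sum 6; hence R3C1 = 1.
Row 3 now contains 3, leaving R3C3 = 4.
Column 5 now contains 1, which forces R3C5 = 2.
1 is placed in row 4, leaving R4C1 = 5.
5 is placed in row 4, so R4C2 = 4.
Column 3 now contains 4; hence R4C3 = 2.
Row 4 already has 4; hence R4C5 = 3.
Column 5 now contains 3, which forces R5C5 = 4.
Row 3 already has 4, so R3C2 = 5.
The 3 cells of cage g must have sum 10, which forces R5C2 = 1.
The two cells of cage a must have sum 5, leaving R5C3 = 3.
1 is placed in column 2; hence R1C2 = 3.
Column 3 already has 3; hence R1C3 = 1.
Completed grid: 4 3 1 2 5 / 3 2 5 4 1 / 1 5 4 3 2 / 5 4 2 1 3 / 2 1 3 5 4.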